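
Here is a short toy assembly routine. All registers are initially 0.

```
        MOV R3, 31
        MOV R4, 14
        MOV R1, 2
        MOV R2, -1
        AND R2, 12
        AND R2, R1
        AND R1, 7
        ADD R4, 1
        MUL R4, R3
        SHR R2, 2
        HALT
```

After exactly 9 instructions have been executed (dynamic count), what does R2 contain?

0

R3=31
R4=14
R1=2
R2=-1
R2=(-1)&12=12
R2=12&2=0
R1=2&7=2
R4=14+1=15
R4=15*31=465
After step 9: R2 = 0.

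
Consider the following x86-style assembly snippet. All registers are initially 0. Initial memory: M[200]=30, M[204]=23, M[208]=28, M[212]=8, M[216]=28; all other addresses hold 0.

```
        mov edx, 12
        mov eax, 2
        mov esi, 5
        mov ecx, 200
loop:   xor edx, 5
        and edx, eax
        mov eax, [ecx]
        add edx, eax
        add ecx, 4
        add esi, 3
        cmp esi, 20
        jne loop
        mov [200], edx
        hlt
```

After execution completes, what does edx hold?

mov edx, 12 → edx=12
mov eax, 2 → eax=2
mov esi, 5 → esi=5
mov ecx, 200 → ecx=200
xor edx, 5 → edx=12^5=9
and edx, eax → edx=9&2=0
mov eax, [ecx] → eax=M[200]=30
add edx, eax → edx=0+30=30
add ecx, 4 → ecx=200+4=204
add esi, 3 → esi=5+3=8
cmp esi, 20  (cmp 8,20)
jne loop: taken
xor edx, 5 → edx=30^5=27
and edx, eax → edx=27&30=26
mov eax, [ecx] → eax=M[204]=23
add edx, eax → edx=26+23=49
add ecx, 4 → ecx=204+4=208
add esi, 3 → esi=8+3=11
cmp esi, 20  (cmp 11,20)
jne loop: taken
xor edx, 5 → edx=49^5=52
and edx, eax → edx=52&23=20
mov eax, [ecx] → eax=M[208]=28
add edx, eax → edx=20+28=48
add ecx, 4 → ecx=208+4=212
add esi, 3 → esi=11+3=14
cmp esi, 20  (cmp 14,20)
jne loop: taken
xor edx, 5 → edx=48^5=53
and edx, eax → edx=53&28=20
mov eax, [ecx] → eax=M[212]=8
add edx, eax → edx=20+8=28
add ecx, 4 → ecx=212+4=216
add esi, 3 → esi=14+3=17
cmp esi, 20  (cmp 17,20)
jne loop: taken
xor edx, 5 → edx=28^5=25
and edx, eax → edx=25&8=8
mov eax, [ecx] → eax=M[216]=28
add edx, eax → edx=8+28=36
add ecx, 4 → ecx=216+4=220
add esi, 3 → esi=17+3=20
cmp esi, 20  (cmp 20,20)
jne loop: not taken
mov [200], edx → M[200]=36
halt.

36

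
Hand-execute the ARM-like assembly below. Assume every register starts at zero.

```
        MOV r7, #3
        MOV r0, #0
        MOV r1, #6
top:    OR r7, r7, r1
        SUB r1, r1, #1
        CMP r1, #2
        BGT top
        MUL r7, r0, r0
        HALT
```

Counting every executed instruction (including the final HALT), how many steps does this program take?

MOV r7, #3 → r7=3
MOV r0, #0 → r0=0
MOV r1, #6 → r1=6
OR r7, r7, r1 → r7=3|6=7
SUB r1, r1, #1 → r1=6-1=5
CMP r1, #2  (cmp 5,2)
BGT top: taken
OR r7, r7, r1 → r7=7|5=7
SUB r1, r1, #1 → r1=5-1=4
CMP r1, #2  (cmp 4,2)
BGT top: taken
OR r7, r7, r1 → r7=7|4=7
SUB r1, r1, #1 → r1=4-1=3
CMP r1, #2  (cmp 3,2)
BGT top: taken
OR r7, r7, r1 → r7=7|3=7
SUB r1, r1, #1 → r1=3-1=2
CMP r1, #2  (cmp 2,2)
BGT top: not taken
MUL r7, r0, r0 → r7=0*0=0
halt.
Total executed instructions: 21.

21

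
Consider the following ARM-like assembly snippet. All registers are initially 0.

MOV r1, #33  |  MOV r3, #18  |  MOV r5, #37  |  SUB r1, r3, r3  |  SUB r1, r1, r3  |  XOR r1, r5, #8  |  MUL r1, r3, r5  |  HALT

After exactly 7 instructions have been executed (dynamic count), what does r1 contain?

666

after MOV r1, #33: r1=33
after MOV r3, #18: r3=18
after MOV r5, #37: r5=37
after SUB r1, r3, r3: r1=18-18=0
after SUB r1, r1, r3: r1=0-18=-18
after XOR r1, r5, #8: r1=37^8=45
after MUL r1, r3, r5: r1=18*37=666
After step 7: r1 = 666.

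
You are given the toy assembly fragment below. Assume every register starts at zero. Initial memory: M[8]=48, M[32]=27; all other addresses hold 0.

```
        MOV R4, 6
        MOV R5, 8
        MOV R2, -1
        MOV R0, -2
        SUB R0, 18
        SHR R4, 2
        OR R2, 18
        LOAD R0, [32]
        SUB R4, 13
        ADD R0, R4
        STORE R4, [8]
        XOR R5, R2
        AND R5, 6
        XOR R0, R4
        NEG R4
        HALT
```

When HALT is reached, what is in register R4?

after MOV R4, 6: R4=6
after MOV R5, 8: R5=8
after MOV R2, -1: R2=-1
after MOV R0, -2: R0=-2
after SUB R0, 18: R0=(-2)-18=-20
after SHR R4, 2: R4=6>>2=1
after OR R2, 18: R2=(-1)|18=-1
after LOAD R0, [32]: R0=M[32]=27
after SUB R4, 13: R4=1-13=-12
after ADD R0, R4: R0=27+(-12)=15
STORE R4, [8] → M[8]=-12
after XOR R5, R2: R5=8^(-1)=-9
after AND R5, 6: R5=(-9)&6=6
after XOR R0, R4: R0=15^(-12)=-5
after NEG R4: R4=-(-12)=12
halt.

12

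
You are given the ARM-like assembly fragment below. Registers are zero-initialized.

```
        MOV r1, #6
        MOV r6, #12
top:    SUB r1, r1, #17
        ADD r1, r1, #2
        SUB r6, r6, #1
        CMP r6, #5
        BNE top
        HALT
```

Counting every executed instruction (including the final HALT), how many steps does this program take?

r1=6
r6=12
r1=6-17=-11
r1=(-11)+2=-9
r6=12-1=11
CMP r6, #5  (cmp 11,5)
BNE top: taken
r1=(-9)-17=-26
r1=(-26)+2=-24
r6=11-1=10
CMP r6, #5  (cmp 10,5)
BNE top: taken
r1=(-24)-17=-41
r1=(-41)+2=-39
r6=10-1=9
CMP r6, #5  (cmp 9,5)
BNE top: taken
r1=(-39)-17=-56
r1=(-56)+2=-54
r6=9-1=8
CMP r6, #5  (cmp 8,5)
BNE top: taken
r1=(-54)-17=-71
r1=(-71)+2=-69
r6=8-1=7
CMP r6, #5  (cmp 7,5)
BNE top: taken
r1=(-69)-17=-86
r1=(-86)+2=-84
r6=7-1=6
CMP r6, #5  (cmp 6,5)
BNE top: taken
r1=(-84)-17=-101
r1=(-101)+2=-99
r6=6-1=5
CMP r6, #5  (cmp 5,5)
BNE top: not taken
halt.
Total executed instructions: 38.

38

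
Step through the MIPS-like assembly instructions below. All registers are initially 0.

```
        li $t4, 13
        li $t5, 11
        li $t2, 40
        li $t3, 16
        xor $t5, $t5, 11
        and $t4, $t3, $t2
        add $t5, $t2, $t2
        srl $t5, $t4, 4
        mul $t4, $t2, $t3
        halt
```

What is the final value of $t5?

$t4=13
$t5=11
$t2=40
$t3=16
$t5=11^11=0
$t4=16&40=0
$t5=40+40=80
$t5=0>>4=0
$t4=40*16=640
halt.

0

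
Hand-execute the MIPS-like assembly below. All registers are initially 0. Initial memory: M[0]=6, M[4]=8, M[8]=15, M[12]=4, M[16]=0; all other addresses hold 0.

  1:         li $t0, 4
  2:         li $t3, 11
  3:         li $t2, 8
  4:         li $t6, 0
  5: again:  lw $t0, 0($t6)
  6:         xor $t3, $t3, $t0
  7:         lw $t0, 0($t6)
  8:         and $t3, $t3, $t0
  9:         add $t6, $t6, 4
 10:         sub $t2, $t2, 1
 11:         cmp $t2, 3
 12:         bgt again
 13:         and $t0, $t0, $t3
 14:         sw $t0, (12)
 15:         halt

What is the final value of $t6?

li $t0, 4 → $t0=4
li $t3, 11 → $t3=11
li $t2, 8 → $t2=8
li $t6, 0 → $t6=0
lw $t0, 0($t6) → $t0=M[0]=6
xor $t3, $t3, $t0 → $t3=11^6=13
lw $t0, 0($t6) → $t0=M[0]=6
and $t3, $t3, $t0 → $t3=13&6=4
add $t6, $t6, 4 → $t6=0+4=4
sub $t2, $t2, 1 → $t2=8-1=7
cmp $t2, 3  (cmp 7,3)
bgt again: taken
lw $t0, 0($t6) → $t0=M[4]=8
xor $t3, $t3, $t0 → $t3=4^8=12
lw $t0, 0($t6) → $t0=M[4]=8
and $t3, $t3, $t0 → $t3=12&8=8
add $t6, $t6, 4 → $t6=4+4=8
sub $t2, $t2, 1 → $t2=7-1=6
cmp $t2, 3  (cmp 6,3)
bgt again: taken
lw $t0, 0($t6) → $t0=M[8]=15
xor $t3, $t3, $t0 → $t3=8^15=7
lw $t0, 0($t6) → $t0=M[8]=15
and $t3, $t3, $t0 → $t3=7&15=7
add $t6, $t6, 4 → $t6=8+4=12
sub $t2, $t2, 1 → $t2=6-1=5
cmp $t2, 3  (cmp 5,3)
bgt again: taken
lw $t0, 0($t6) → $t0=M[12]=4
xor $t3, $t3, $t0 → $t3=7^4=3
lw $t0, 0($t6) → $t0=M[12]=4
and $t3, $t3, $t0 → $t3=3&4=0
add $t6, $t6, 4 → $t6=12+4=16
sub $t2, $t2, 1 → $t2=5-1=4
cmp $t2, 3  (cmp 4,3)
bgt again: taken
lw $t0, 0($t6) → $t0=M[16]=0
xor $t3, $t3, $t0 → $t3=0^0=0
lw $t0, 0($t6) → $t0=M[16]=0
and $t3, $t3, $t0 → $t3=0&0=0
add $t6, $t6, 4 → $t6=16+4=20
sub $t2, $t2, 1 → $t2=4-1=3
cmp $t2, 3  (cmp 3,3)
bgt again: not taken
and $t0, $t0, $t3 → $t0=0&0=0
sw $t0, (12) → M[12]=0
halt.

20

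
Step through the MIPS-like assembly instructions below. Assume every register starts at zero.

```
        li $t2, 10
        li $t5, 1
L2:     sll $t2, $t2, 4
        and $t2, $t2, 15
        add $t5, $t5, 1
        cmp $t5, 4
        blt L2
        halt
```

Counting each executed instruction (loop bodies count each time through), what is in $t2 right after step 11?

li $t2, 10 → $t2=10
li $t5, 1 → $t5=1
sll $t2, $t2, 4 → $t2=10<<4=160
and $t2, $t2, 15 → $t2=160&15=0
add $t5, $t5, 1 → $t5=1+1=2
cmp $t5, 4  (cmp 2,4)
blt L2: taken
sll $t2, $t2, 4 → $t2=0<<4=0
and $t2, $t2, 15 → $t2=0&15=0
add $t5, $t5, 1 → $t5=2+1=3
cmp $t5, 4  (cmp 3,4)
After step 11: $t2 = 0.

0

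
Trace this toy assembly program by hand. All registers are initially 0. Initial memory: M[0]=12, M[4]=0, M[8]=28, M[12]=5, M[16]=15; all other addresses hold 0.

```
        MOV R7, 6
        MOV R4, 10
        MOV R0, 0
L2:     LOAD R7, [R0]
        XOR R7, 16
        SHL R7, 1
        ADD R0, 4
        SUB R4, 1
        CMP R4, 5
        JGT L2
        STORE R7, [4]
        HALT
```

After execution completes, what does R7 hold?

62

after MOV R7, 6: R7=6
after MOV R4, 10: R4=10
after MOV R0, 0: R0=0
after LOAD R7, [R0]: R7=M[0]=12
after XOR R7, 16: R7=12^16=28
after SHL R7, 1: R7=28<<1=56
after ADD R0, 4: R0=0+4=4
after SUB R4, 1: R4=10-1=9
CMP R4, 5  (cmp 9,5)
JGT L2: taken
after LOAD R7, [R0]: R7=M[4]=0
after XOR R7, 16: R7=0^16=16
after SHL R7, 1: R7=16<<1=32
after ADD R0, 4: R0=4+4=8
after SUB R4, 1: R4=9-1=8
CMP R4, 5  (cmp 8,5)
JGT L2: taken
after LOAD R7, [R0]: R7=M[8]=28
after XOR R7, 16: R7=28^16=12
after SHL R7, 1: R7=12<<1=24
after ADD R0, 4: R0=8+4=12
after SUB R4, 1: R4=8-1=7
CMP R4, 5  (cmp 7,5)
JGT L2: taken
after LOAD R7, [R0]: R7=M[12]=5
after XOR R7, 16: R7=5^16=21
after SHL R7, 1: R7=21<<1=42
after ADD R0, 4: R0=12+4=16
after SUB R4, 1: R4=7-1=6
CMP R4, 5  (cmp 6,5)
JGT L2: taken
after LOAD R7, [R0]: R7=M[16]=15
after XOR R7, 16: R7=15^16=31
after SHL R7, 1: R7=31<<1=62
after ADD R0, 4: R0=16+4=20
after SUB R4, 1: R4=6-1=5
CMP R4, 5  (cmp 5,5)
JGT L2: not taken
STORE R7, [4] → M[4]=62
halt.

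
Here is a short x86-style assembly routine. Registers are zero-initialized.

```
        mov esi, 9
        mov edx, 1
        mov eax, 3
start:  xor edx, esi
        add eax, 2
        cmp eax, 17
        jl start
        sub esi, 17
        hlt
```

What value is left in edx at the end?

mov esi, 9 → esi=9
mov edx, 1 → edx=1
mov eax, 3 → eax=3
xor edx, esi → edx=1^9=8
add eax, 2 → eax=3+2=5
cmp eax, 17  (cmp 5,17)
jl start: taken
xor edx, esi → edx=8^9=1
add eax, 2 → eax=5+2=7
cmp eax, 17  (cmp 7,17)
jl start: taken
xor edx, esi → edx=1^9=8
add eax, 2 → eax=7+2=9
cmp eax, 17  (cmp 9,17)
jl start: taken
xor edx, esi → edx=8^9=1
add eax, 2 → eax=9+2=11
cmp eax, 17  (cmp 11,17)
jl start: taken
xor edx, esi → edx=1^9=8
add eax, 2 → eax=11+2=13
cmp eax, 17  (cmp 13,17)
jl start: taken
xor edx, esi → edx=8^9=1
add eax, 2 → eax=13+2=15
cmp eax, 17  (cmp 15,17)
jl start: taken
xor edx, esi → edx=1^9=8
add eax, 2 → eax=15+2=17
cmp eax, 17  (cmp 17,17)
jl start: not taken
sub esi, 17 → esi=9-17=-8
halt.

8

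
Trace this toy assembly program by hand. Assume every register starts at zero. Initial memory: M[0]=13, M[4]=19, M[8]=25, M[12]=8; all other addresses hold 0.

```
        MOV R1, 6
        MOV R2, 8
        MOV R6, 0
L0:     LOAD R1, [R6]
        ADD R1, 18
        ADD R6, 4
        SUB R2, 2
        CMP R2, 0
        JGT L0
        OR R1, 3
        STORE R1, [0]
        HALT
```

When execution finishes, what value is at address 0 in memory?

27

MOV R1, 6 → R1=6
MOV R2, 8 → R2=8
MOV R6, 0 → R6=0
LOAD R1, [R6] → R1=M[0]=13
ADD R1, 18 → R1=13+18=31
ADD R6, 4 → R6=0+4=4
SUB R2, 2 → R2=8-2=6
CMP R2, 0  (cmp 6,0)
JGT L0: taken
LOAD R1, [R6] → R1=M[4]=19
ADD R1, 18 → R1=19+18=37
ADD R6, 4 → R6=4+4=8
SUB R2, 2 → R2=6-2=4
CMP R2, 0  (cmp 4,0)
JGT L0: taken
LOAD R1, [R6] → R1=M[8]=25
ADD R1, 18 → R1=25+18=43
ADD R6, 4 → R6=8+4=12
SUB R2, 2 → R2=4-2=2
CMP R2, 0  (cmp 2,0)
JGT L0: taken
LOAD R1, [R6] → R1=M[12]=8
ADD R1, 18 → R1=8+18=26
ADD R6, 4 → R6=12+4=16
SUB R2, 2 → R2=2-2=0
CMP R2, 0  (cmp 0,0)
JGT L0: not taken
OR R1, 3 → R1=26|3=27
STORE R1, [0] → M[0]=27
halt.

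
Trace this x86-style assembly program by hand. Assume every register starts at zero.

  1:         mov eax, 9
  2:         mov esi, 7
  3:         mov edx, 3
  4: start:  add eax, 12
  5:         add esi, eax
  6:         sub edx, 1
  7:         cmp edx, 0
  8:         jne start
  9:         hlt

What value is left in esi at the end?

eax=9
esi=7
edx=3
eax=9+12=21
esi=7+21=28
edx=3-1=2
cmp edx, 0  (cmp 2,0)
jne start: taken
eax=21+12=33
esi=28+33=61
edx=2-1=1
cmp edx, 0  (cmp 1,0)
jne start: taken
eax=33+12=45
esi=61+45=106
edx=1-1=0
cmp edx, 0  (cmp 0,0)
jne start: not taken
halt.

106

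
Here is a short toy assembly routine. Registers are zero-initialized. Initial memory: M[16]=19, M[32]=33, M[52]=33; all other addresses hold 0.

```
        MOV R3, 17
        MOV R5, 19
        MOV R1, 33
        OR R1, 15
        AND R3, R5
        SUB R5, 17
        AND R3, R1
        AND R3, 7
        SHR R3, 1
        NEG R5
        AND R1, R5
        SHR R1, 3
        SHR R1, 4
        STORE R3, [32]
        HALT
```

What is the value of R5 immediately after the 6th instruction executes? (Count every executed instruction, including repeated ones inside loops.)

after MOV R3, 17: R3=17
after MOV R5, 19: R5=19
after MOV R1, 33: R1=33
after OR R1, 15: R1=33|15=47
after AND R3, R5: R3=17&19=17
after SUB R5, 17: R5=19-17=2
After step 6: R5 = 2.

2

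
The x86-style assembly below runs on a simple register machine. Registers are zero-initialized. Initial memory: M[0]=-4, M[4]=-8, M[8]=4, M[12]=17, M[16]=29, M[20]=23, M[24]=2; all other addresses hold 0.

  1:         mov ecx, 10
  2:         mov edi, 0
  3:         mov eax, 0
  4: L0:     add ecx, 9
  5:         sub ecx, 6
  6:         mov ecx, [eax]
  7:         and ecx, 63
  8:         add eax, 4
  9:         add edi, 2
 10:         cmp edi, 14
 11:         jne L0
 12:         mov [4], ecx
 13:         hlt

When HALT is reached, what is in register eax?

ecx=10
edi=0
eax=0
ecx=10+9=19
ecx=19-6=13
ecx=M[0]=-4
ecx=(-4)&63=60
eax=0+4=4
edi=0+2=2
cmp edi, 14  (cmp 2,14)
jne L0: taken
ecx=60+9=69
ecx=69-6=63
ecx=M[4]=-8
ecx=(-8)&63=56
eax=4+4=8
edi=2+2=4
cmp edi, 14  (cmp 4,14)
jne L0: taken
ecx=56+9=65
ecx=65-6=59
ecx=M[8]=4
ecx=4&63=4
eax=8+4=12
edi=4+2=6
cmp edi, 14  (cmp 6,14)
jne L0: taken
ecx=4+9=13
ecx=13-6=7
ecx=M[12]=17
ecx=17&63=17
eax=12+4=16
edi=6+2=8
cmp edi, 14  (cmp 8,14)
jne L0: taken
ecx=17+9=26
ecx=26-6=20
ecx=M[16]=29
ecx=29&63=29
eax=16+4=20
edi=8+2=10
cmp edi, 14  (cmp 10,14)
jne L0: taken
ecx=29+9=38
ecx=38-6=32
ecx=M[20]=23
ecx=23&63=23
eax=20+4=24
edi=10+2=12
cmp edi, 14  (cmp 12,14)
jne L0: taken
ecx=23+9=32
ecx=32-6=26
ecx=M[24]=2
ecx=2&63=2
eax=24+4=28
edi=12+2=14
cmp edi, 14  (cmp 14,14)
jne L0: not taken
mov [4], ecx → M[4]=2
halt.

28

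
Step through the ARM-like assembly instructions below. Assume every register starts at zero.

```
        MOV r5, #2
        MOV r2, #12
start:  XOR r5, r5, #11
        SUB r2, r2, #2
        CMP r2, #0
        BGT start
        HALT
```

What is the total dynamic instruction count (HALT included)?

r5=2
r2=12
r5=2^11=9
r2=12-2=10
CMP r2, #0  (cmp 10,0)
BGT start: taken
r5=9^11=2
r2=10-2=8
CMP r2, #0  (cmp 8,0)
BGT start: taken
r5=2^11=9
r2=8-2=6
CMP r2, #0  (cmp 6,0)
BGT start: taken
r5=9^11=2
r2=6-2=4
CMP r2, #0  (cmp 4,0)
BGT start: taken
r5=2^11=9
r2=4-2=2
CMP r2, #0  (cmp 2,0)
BGT start: taken
r5=9^11=2
r2=2-2=0
CMP r2, #0  (cmp 0,0)
BGT start: not taken
halt.
Total executed instructions: 27.

27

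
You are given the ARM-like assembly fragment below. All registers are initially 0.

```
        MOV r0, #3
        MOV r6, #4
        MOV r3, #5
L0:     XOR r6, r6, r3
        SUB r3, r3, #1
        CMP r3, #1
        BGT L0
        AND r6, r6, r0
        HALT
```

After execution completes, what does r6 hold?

after MOV r0, #3: r0=3
after MOV r6, #4: r6=4
after MOV r3, #5: r3=5
after XOR r6, r6, r3: r6=4^5=1
after SUB r3, r3, #1: r3=5-1=4
CMP r3, #1  (cmp 4,1)
BGT L0: taken
after XOR r6, r6, r3: r6=1^4=5
after SUB r3, r3, #1: r3=4-1=3
CMP r3, #1  (cmp 3,1)
BGT L0: taken
after XOR r6, r6, r3: r6=5^3=6
after SUB r3, r3, #1: r3=3-1=2
CMP r3, #1  (cmp 2,1)
BGT L0: taken
after XOR r6, r6, r3: r6=6^2=4
after SUB r3, r3, #1: r3=2-1=1
CMP r3, #1  (cmp 1,1)
BGT L0: not taken
after AND r6, r6, r0: r6=4&3=0
halt.

0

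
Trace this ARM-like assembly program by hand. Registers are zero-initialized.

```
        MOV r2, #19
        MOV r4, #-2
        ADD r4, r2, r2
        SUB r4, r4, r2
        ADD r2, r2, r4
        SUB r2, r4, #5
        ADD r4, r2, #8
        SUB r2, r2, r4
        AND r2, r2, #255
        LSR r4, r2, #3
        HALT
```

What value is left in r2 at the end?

248

r2=19
r4=-2
r4=19+19=38
r4=38-19=19
r2=19+19=38
r2=19-5=14
r4=14+8=22
r2=14-22=-8
r2=(-8)&255=248
r4=248>>3=31
halt.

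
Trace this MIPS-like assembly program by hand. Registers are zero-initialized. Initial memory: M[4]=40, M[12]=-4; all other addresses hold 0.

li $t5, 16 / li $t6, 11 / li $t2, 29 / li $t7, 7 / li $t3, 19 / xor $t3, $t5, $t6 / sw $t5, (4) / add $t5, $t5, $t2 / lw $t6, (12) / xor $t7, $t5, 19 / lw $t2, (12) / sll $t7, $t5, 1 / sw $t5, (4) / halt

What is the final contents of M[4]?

45

li $t5, 16 → $t5=16
li $t6, 11 → $t6=11
li $t2, 29 → $t2=29
li $t7, 7 → $t7=7
li $t3, 19 → $t3=19
xor $t3, $t5, $t6 → $t3=16^11=27
sw $t5, (4) → M[4]=16
add $t5, $t5, $t2 → $t5=16+29=45
lw $t6, (12) → $t6=M[12]=-4
xor $t7, $t5, 19 → $t7=45^19=62
lw $t2, (12) → $t2=M[12]=-4
sll $t7, $t5, 1 → $t7=45<<1=90
sw $t5, (4) → M[4]=45
halt.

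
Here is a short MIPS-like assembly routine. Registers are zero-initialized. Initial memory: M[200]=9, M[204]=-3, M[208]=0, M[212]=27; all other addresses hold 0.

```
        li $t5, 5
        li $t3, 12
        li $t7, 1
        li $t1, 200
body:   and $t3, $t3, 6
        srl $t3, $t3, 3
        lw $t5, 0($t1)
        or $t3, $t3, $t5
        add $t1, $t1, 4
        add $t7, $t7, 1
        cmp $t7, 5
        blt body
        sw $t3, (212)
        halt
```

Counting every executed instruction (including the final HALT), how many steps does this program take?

38

after li $t5, 5: $t5=5
after li $t3, 12: $t3=12
after li $t7, 1: $t7=1
after li $t1, 200: $t1=200
after and $t3, $t3, 6: $t3=12&6=4
after srl $t3, $t3, 3: $t3=4>>3=0
after lw $t5, 0($t1): $t5=M[200]=9
after or $t3, $t3, $t5: $t3=0|9=9
after add $t1, $t1, 4: $t1=200+4=204
after add $t7, $t7, 1: $t7=1+1=2
cmp $t7, 5  (cmp 2,5)
blt body: taken
after and $t3, $t3, 6: $t3=9&6=0
after srl $t3, $t3, 3: $t3=0>>3=0
after lw $t5, 0($t1): $t5=M[204]=-3
after or $t3, $t3, $t5: $t3=0|(-3)=-3
after add $t1, $t1, 4: $t1=204+4=208
after add $t7, $t7, 1: $t7=2+1=3
cmp $t7, 5  (cmp 3,5)
blt body: taken
after and $t3, $t3, 6: $t3=(-3)&6=4
after srl $t3, $t3, 3: $t3=4>>3=0
after lw $t5, 0($t1): $t5=M[208]=0
after or $t3, $t3, $t5: $t3=0|0=0
after add $t1, $t1, 4: $t1=208+4=212
after add $t7, $t7, 1: $t7=3+1=4
cmp $t7, 5  (cmp 4,5)
blt body: taken
after and $t3, $t3, 6: $t3=0&6=0
after srl $t3, $t3, 3: $t3=0>>3=0
after lw $t5, 0($t1): $t5=M[212]=27
after or $t3, $t3, $t5: $t3=0|27=27
after add $t1, $t1, 4: $t1=212+4=216
after add $t7, $t7, 1: $t7=4+1=5
cmp $t7, 5  (cmp 5,5)
blt body: not taken
sw $t3, (212) → M[212]=27
halt.
Total executed instructions: 38.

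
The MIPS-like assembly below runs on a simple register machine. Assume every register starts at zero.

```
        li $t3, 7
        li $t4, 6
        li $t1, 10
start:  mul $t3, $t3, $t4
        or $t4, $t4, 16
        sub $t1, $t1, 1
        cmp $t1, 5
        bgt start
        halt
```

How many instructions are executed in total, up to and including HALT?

li $t3, 7 → $t3=7
li $t4, 6 → $t4=6
li $t1, 10 → $t1=10
mul $t3, $t3, $t4 → $t3=7*6=42
or $t4, $t4, 16 → $t4=6|16=22
sub $t1, $t1, 1 → $t1=10-1=9
cmp $t1, 5  (cmp 9,5)
bgt start: taken
mul $t3, $t3, $t4 → $t3=42*22=924
or $t4, $t4, 16 → $t4=22|16=22
sub $t1, $t1, 1 → $t1=9-1=8
cmp $t1, 5  (cmp 8,5)
bgt start: taken
mul $t3, $t3, $t4 → $t3=924*22=20328
or $t4, $t4, 16 → $t4=22|16=22
sub $t1, $t1, 1 → $t1=8-1=7
cmp $t1, 5  (cmp 7,5)
bgt start: taken
mul $t3, $t3, $t4 → $t3=20328*22=447216
or $t4, $t4, 16 → $t4=22|16=22
sub $t1, $t1, 1 → $t1=7-1=6
cmp $t1, 5  (cmp 6,5)
bgt start: taken
mul $t3, $t3, $t4 → $t3=447216*22=9838752
or $t4, $t4, 16 → $t4=22|16=22
sub $t1, $t1, 1 → $t1=6-1=5
cmp $t1, 5  (cmp 5,5)
bgt start: not taken
halt.
Total executed instructions: 29.

29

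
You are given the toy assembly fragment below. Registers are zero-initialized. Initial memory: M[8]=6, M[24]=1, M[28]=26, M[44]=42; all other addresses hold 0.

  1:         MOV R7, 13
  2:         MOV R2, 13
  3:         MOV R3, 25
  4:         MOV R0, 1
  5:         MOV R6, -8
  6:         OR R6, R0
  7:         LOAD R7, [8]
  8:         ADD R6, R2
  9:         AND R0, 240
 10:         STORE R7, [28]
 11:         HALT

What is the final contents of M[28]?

MOV R7, 13 → R7=13
MOV R2, 13 → R2=13
MOV R3, 25 → R3=25
MOV R0, 1 → R0=1
MOV R6, -8 → R6=-8
OR R6, R0 → R6=(-8)|1=-7
LOAD R7, [8] → R7=M[8]=6
ADD R6, R2 → R6=(-7)+13=6
AND R0, 240 → R0=1&240=0
STORE R7, [28] → M[28]=6
halt.

6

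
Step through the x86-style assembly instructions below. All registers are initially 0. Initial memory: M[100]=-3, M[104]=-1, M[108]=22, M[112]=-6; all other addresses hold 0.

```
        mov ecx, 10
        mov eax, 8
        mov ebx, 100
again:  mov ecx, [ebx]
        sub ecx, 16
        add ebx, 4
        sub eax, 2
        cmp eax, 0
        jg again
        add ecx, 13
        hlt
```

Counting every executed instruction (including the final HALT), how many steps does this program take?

29

after mov ecx, 10: ecx=10
after mov eax, 8: eax=8
after mov ebx, 100: ebx=100
after mov ecx, [ebx]: ecx=M[100]=-3
after sub ecx, 16: ecx=(-3)-16=-19
after add ebx, 4: ebx=100+4=104
after sub eax, 2: eax=8-2=6
cmp eax, 0  (cmp 6,0)
jg again: taken
after mov ecx, [ebx]: ecx=M[104]=-1
after sub ecx, 16: ecx=(-1)-16=-17
after add ebx, 4: ebx=104+4=108
after sub eax, 2: eax=6-2=4
cmp eax, 0  (cmp 4,0)
jg again: taken
after mov ecx, [ebx]: ecx=M[108]=22
after sub ecx, 16: ecx=22-16=6
after add ebx, 4: ebx=108+4=112
after sub eax, 2: eax=4-2=2
cmp eax, 0  (cmp 2,0)
jg again: taken
after mov ecx, [ebx]: ecx=M[112]=-6
after sub ecx, 16: ecx=(-6)-16=-22
after add ebx, 4: ebx=112+4=116
after sub eax, 2: eax=2-2=0
cmp eax, 0  (cmp 0,0)
jg again: not taken
after add ecx, 13: ecx=(-22)+13=-9
halt.
Total executed instructions: 29.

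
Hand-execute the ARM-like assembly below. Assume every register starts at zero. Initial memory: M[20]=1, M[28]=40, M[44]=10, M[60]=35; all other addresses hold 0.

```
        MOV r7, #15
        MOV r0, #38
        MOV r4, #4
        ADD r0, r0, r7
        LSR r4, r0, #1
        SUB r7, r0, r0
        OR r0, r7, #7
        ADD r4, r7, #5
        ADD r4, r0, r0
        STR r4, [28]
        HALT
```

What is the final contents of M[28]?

14

r7=15
r0=38
r4=4
r0=38+15=53
r4=53>>1=26
r7=53-53=0
r0=0|7=7
r4=0+5=5
r4=7+7=14
STR r4, [28] → M[28]=14
halt.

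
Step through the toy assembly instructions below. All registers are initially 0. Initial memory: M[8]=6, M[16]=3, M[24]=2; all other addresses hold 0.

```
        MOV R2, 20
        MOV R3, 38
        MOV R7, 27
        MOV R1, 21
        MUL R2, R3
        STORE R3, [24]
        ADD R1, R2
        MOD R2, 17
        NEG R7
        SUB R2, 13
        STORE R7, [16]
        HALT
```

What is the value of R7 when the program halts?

MOV R2, 20 → R2=20
MOV R3, 38 → R3=38
MOV R7, 27 → R7=27
MOV R1, 21 → R1=21
MUL R2, R3 → R2=20*38=760
STORE R3, [24] → M[24]=38
ADD R1, R2 → R1=21+760=781
MOD R2, 17 → R2=760%17=12
NEG R7 → R7=-(27)=-27
SUB R2, 13 → R2=12-13=-1
STORE R7, [16] → M[16]=-27
halt.

-27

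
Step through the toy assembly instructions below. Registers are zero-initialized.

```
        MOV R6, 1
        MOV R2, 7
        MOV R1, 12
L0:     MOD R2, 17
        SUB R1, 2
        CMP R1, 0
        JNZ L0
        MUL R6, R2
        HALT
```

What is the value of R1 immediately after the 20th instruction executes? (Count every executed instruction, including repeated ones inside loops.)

4

MOV R6, 1 → R6=1
MOV R2, 7 → R2=7
MOV R1, 12 → R1=12
MOD R2, 17 → R2=7%17=7
SUB R1, 2 → R1=12-2=10
CMP R1, 0  (cmp 10,0)
JNZ L0: taken
MOD R2, 17 → R2=7%17=7
SUB R1, 2 → R1=10-2=8
CMP R1, 0  (cmp 8,0)
JNZ L0: taken
MOD R2, 17 → R2=7%17=7
SUB R1, 2 → R1=8-2=6
CMP R1, 0  (cmp 6,0)
JNZ L0: taken
MOD R2, 17 → R2=7%17=7
SUB R1, 2 → R1=6-2=4
CMP R1, 0  (cmp 4,0)
JNZ L0: taken
MOD R2, 17 → R2=7%17=7
After step 20: R1 = 4.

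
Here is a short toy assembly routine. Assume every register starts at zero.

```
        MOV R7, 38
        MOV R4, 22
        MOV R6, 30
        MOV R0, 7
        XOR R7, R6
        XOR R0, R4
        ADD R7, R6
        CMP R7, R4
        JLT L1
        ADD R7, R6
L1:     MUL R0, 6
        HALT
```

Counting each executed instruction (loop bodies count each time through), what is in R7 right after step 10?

R7=38
R4=22
R6=30
R0=7
R7=38^30=56
R0=7^22=17
R7=56+30=86
CMP R7, R4  (cmp 86,22)
JLT L1: not taken
R7=86+30=116
After step 10: R7 = 116.

116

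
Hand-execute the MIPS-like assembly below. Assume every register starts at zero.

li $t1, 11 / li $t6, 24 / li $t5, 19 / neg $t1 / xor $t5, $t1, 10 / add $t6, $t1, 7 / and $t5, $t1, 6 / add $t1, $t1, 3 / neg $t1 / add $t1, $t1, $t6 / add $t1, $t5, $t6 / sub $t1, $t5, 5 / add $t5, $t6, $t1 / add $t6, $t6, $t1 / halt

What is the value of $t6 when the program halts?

after li $t1, 11: $t1=11
after li $t6, 24: $t6=24
after li $t5, 19: $t5=19
after neg $t1: $t1=-(11)=-11
after xor $t5, $t1, 10: $t5=(-11)^10=-1
after add $t6, $t1, 7: $t6=(-11)+7=-4
after and $t5, $t1, 6: $t5=(-11)&6=4
after add $t1, $t1, 3: $t1=(-11)+3=-8
after neg $t1: $t1=-(-8)=8
after add $t1, $t1, $t6: $t1=8+(-4)=4
after add $t1, $t5, $t6: $t1=4+(-4)=0
after sub $t1, $t5, 5: $t1=4-5=-1
after add $t5, $t6, $t1: $t5=(-4)+(-1)=-5
after add $t6, $t6, $t1: $t6=(-4)+(-1)=-5
halt.

-5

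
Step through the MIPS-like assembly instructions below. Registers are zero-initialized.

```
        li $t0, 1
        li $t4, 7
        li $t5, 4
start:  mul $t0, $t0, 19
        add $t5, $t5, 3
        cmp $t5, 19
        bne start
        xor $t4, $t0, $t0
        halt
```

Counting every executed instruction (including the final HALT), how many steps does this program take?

li $t0, 1 → $t0=1
li $t4, 7 → $t4=7
li $t5, 4 → $t5=4
mul $t0, $t0, 19 → $t0=1*19=19
add $t5, $t5, 3 → $t5=4+3=7
cmp $t5, 19  (cmp 7,19)
bne start: taken
mul $t0, $t0, 19 → $t0=19*19=361
add $t5, $t5, 3 → $t5=7+3=10
cmp $t5, 19  (cmp 10,19)
bne start: taken
mul $t0, $t0, 19 → $t0=361*19=6859
add $t5, $t5, 3 → $t5=10+3=13
cmp $t5, 19  (cmp 13,19)
bne start: taken
mul $t0, $t0, 19 → $t0=6859*19=130321
add $t5, $t5, 3 → $t5=13+3=16
cmp $t5, 19  (cmp 16,19)
bne start: taken
mul $t0, $t0, 19 → $t0=130321*19=2476099
add $t5, $t5, 3 → $t5=16+3=19
cmp $t5, 19  (cmp 19,19)
bne start: not taken
xor $t4, $t0, $t0 → $t4=2476099^2476099=0
halt.
Total executed instructions: 25.

25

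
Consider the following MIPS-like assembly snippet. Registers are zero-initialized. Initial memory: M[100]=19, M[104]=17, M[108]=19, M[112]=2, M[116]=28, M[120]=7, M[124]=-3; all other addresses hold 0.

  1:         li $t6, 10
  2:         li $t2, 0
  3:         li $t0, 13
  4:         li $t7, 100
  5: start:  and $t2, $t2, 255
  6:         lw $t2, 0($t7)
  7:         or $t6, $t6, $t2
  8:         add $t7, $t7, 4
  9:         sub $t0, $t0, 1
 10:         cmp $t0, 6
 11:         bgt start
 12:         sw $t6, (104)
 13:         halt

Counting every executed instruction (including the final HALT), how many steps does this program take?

55

$t6=10
$t2=0
$t0=13
$t7=100
$t2=0&255=0
$t2=M[100]=19
$t6=10|19=27
$t7=100+4=104
$t0=13-1=12
cmp $t0, 6  (cmp 12,6)
bgt start: taken
$t2=19&255=19
$t2=M[104]=17
$t6=27|17=27
$t7=104+4=108
$t0=12-1=11
cmp $t0, 6  (cmp 11,6)
bgt start: taken
$t2=17&255=17
$t2=M[108]=19
$t6=27|19=27
$t7=108+4=112
$t0=11-1=10
cmp $t0, 6  (cmp 10,6)
bgt start: taken
$t2=19&255=19
$t2=M[112]=2
$t6=27|2=27
$t7=112+4=116
$t0=10-1=9
cmp $t0, 6  (cmp 9,6)
bgt start: taken
$t2=2&255=2
$t2=M[116]=28
$t6=27|28=31
$t7=116+4=120
$t0=9-1=8
cmp $t0, 6  (cmp 8,6)
bgt start: taken
$t2=28&255=28
$t2=M[120]=7
$t6=31|7=31
$t7=120+4=124
$t0=8-1=7
cmp $t0, 6  (cmp 7,6)
bgt start: taken
$t2=7&255=7
$t2=M[124]=-3
$t6=31|(-3)=-1
$t7=124+4=128
$t0=7-1=6
cmp $t0, 6  (cmp 6,6)
bgt start: not taken
sw $t6, (104) → M[104]=-1
halt.
Total executed instructions: 55.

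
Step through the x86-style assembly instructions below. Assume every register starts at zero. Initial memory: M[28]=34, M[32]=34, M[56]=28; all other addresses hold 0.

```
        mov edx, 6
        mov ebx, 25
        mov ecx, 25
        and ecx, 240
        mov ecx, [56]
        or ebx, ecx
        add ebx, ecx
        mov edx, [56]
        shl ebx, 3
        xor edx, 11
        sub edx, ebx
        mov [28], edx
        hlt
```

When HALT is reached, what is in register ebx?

456

after mov edx, 6: edx=6
after mov ebx, 25: ebx=25
after mov ecx, 25: ecx=25
after and ecx, 240: ecx=25&240=16
after mov ecx, [56]: ecx=M[56]=28
after or ebx, ecx: ebx=25|28=29
after add ebx, ecx: ebx=29+28=57
after mov edx, [56]: edx=M[56]=28
after shl ebx, 3: ebx=57<<3=456
after xor edx, 11: edx=28^11=23
after sub edx, ebx: edx=23-456=-433
mov [28], edx → M[28]=-433
halt.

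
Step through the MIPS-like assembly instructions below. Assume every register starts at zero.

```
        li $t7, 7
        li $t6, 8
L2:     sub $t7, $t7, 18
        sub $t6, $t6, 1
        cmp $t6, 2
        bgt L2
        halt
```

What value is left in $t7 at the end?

after li $t7, 7: $t7=7
after li $t6, 8: $t6=8
after sub $t7, $t7, 18: $t7=7-18=-11
after sub $t6, $t6, 1: $t6=8-1=7
cmp $t6, 2  (cmp 7,2)
bgt L2: taken
after sub $t7, $t7, 18: $t7=(-11)-18=-29
after sub $t6, $t6, 1: $t6=7-1=6
cmp $t6, 2  (cmp 6,2)
bgt L2: taken
after sub $t7, $t7, 18: $t7=(-29)-18=-47
after sub $t6, $t6, 1: $t6=6-1=5
cmp $t6, 2  (cmp 5,2)
bgt L2: taken
after sub $t7, $t7, 18: $t7=(-47)-18=-65
after sub $t6, $t6, 1: $t6=5-1=4
cmp $t6, 2  (cmp 4,2)
bgt L2: taken
after sub $t7, $t7, 18: $t7=(-65)-18=-83
after sub $t6, $t6, 1: $t6=4-1=3
cmp $t6, 2  (cmp 3,2)
bgt L2: taken
after sub $t7, $t7, 18: $t7=(-83)-18=-101
after sub $t6, $t6, 1: $t6=3-1=2
cmp $t6, 2  (cmp 2,2)
bgt L2: not taken
halt.

-101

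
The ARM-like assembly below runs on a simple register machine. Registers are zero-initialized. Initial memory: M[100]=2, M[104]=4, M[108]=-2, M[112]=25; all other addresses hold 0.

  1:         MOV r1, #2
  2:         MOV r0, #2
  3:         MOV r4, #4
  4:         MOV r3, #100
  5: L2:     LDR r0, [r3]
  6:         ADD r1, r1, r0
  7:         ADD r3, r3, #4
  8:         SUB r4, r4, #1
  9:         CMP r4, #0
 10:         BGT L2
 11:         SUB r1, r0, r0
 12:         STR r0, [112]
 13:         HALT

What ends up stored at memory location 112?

after MOV r1, #2: r1=2
after MOV r0, #2: r0=2
after MOV r4, #4: r4=4
after MOV r3, #100: r3=100
after LDR r0, [r3]: r0=M[100]=2
after ADD r1, r1, r0: r1=2+2=4
after ADD r3, r3, #4: r3=100+4=104
after SUB r4, r4, #1: r4=4-1=3
CMP r4, #0  (cmp 3,0)
BGT L2: taken
after LDR r0, [r3]: r0=M[104]=4
after ADD r1, r1, r0: r1=4+4=8
after ADD r3, r3, #4: r3=104+4=108
after SUB r4, r4, #1: r4=3-1=2
CMP r4, #0  (cmp 2,0)
BGT L2: taken
after LDR r0, [r3]: r0=M[108]=-2
after ADD r1, r1, r0: r1=8+(-2)=6
after ADD r3, r3, #4: r3=108+4=112
after SUB r4, r4, #1: r4=2-1=1
CMP r4, #0  (cmp 1,0)
BGT L2: taken
after LDR r0, [r3]: r0=M[112]=25
after ADD r1, r1, r0: r1=6+25=31
after ADD r3, r3, #4: r3=112+4=116
after SUB r4, r4, #1: r4=1-1=0
CMP r4, #0  (cmp 0,0)
BGT L2: not taken
after SUB r1, r0, r0: r1=25-25=0
STR r0, [112] → M[112]=25
halt.

25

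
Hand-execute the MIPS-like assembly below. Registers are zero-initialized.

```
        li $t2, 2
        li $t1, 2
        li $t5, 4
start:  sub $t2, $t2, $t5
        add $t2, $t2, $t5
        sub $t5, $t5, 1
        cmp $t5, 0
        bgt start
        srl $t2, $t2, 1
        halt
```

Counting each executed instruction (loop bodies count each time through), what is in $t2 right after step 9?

-1

after li $t2, 2: $t2=2
after li $t1, 2: $t1=2
after li $t5, 4: $t5=4
after sub $t2, $t2, $t5: $t2=2-4=-2
after add $t2, $t2, $t5: $t2=(-2)+4=2
after sub $t5, $t5, 1: $t5=4-1=3
cmp $t5, 0  (cmp 3,0)
bgt start: taken
after sub $t2, $t2, $t5: $t2=2-3=-1
After step 9: $t2 = -1.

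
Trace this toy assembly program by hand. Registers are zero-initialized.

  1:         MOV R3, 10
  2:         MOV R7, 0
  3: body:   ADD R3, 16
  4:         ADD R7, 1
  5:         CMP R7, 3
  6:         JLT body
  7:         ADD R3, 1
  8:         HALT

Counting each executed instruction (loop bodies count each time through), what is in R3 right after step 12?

58

MOV R3, 10 → R3=10
MOV R7, 0 → R7=0
ADD R3, 16 → R3=10+16=26
ADD R7, 1 → R7=0+1=1
CMP R7, 3  (cmp 1,3)
JLT body: taken
ADD R3, 16 → R3=26+16=42
ADD R7, 1 → R7=1+1=2
CMP R7, 3  (cmp 2,3)
JLT body: taken
ADD R3, 16 → R3=42+16=58
ADD R7, 1 → R7=2+1=3
After step 12: R3 = 58.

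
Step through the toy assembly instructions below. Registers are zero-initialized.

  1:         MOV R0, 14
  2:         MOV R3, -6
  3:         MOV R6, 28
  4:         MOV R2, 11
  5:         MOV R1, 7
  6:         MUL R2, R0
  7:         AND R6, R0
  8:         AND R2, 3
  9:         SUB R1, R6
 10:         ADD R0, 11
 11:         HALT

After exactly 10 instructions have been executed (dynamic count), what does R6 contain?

MOV R0, 14 → R0=14
MOV R3, -6 → R3=-6
MOV R6, 28 → R6=28
MOV R2, 11 → R2=11
MOV R1, 7 → R1=7
MUL R2, R0 → R2=11*14=154
AND R6, R0 → R6=28&14=12
AND R2, 3 → R2=154&3=2
SUB R1, R6 → R1=7-12=-5
ADD R0, 11 → R0=14+11=25
After step 10: R6 = 12.

12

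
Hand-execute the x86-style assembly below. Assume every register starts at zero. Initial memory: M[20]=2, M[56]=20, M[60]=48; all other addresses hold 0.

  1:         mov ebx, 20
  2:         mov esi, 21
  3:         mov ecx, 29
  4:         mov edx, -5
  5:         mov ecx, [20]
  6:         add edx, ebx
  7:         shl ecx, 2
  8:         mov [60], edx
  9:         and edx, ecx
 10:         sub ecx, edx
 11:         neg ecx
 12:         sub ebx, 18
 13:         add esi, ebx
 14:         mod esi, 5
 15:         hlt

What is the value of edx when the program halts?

8

mov ebx, 20 → ebx=20
mov esi, 21 → esi=21
mov ecx, 29 → ecx=29
mov edx, -5 → edx=-5
mov ecx, [20] → ecx=M[20]=2
add edx, ebx → edx=(-5)+20=15
shl ecx, 2 → ecx=2<<2=8
mov [60], edx → M[60]=15
and edx, ecx → edx=15&8=8
sub ecx, edx → ecx=8-8=0
neg ecx → ecx=-(0)=0
sub ebx, 18 → ebx=20-18=2
add esi, ebx → esi=21+2=23
mod esi, 5 → esi=23%5=3
halt.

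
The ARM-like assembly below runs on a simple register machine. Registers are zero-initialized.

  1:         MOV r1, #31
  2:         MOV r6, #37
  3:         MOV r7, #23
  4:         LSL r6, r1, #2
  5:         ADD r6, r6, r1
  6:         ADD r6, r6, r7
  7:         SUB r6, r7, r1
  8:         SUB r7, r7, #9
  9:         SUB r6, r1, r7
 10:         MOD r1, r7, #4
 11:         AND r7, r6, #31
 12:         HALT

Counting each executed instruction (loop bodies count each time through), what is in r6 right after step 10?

17

after MOV r1, #31: r1=31
after MOV r6, #37: r6=37
after MOV r7, #23: r7=23
after LSL r6, r1, #2: r6=31<<2=124
after ADD r6, r6, r1: r6=124+31=155
after ADD r6, r6, r7: r6=155+23=178
after SUB r6, r7, r1: r6=23-31=-8
after SUB r7, r7, #9: r7=23-9=14
after SUB r6, r1, r7: r6=31-14=17
after MOD r1, r7, #4: r1=14%4=2
After step 10: r6 = 17.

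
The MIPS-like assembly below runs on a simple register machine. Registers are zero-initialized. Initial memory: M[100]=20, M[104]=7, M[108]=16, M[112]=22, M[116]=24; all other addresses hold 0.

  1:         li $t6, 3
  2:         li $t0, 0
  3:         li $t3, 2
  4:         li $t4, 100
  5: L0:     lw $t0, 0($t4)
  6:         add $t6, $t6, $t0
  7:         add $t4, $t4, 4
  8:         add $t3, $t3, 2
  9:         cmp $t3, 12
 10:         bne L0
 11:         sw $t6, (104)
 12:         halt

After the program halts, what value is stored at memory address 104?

li $t6, 3 → $t6=3
li $t0, 0 → $t0=0
li $t3, 2 → $t3=2
li $t4, 100 → $t4=100
lw $t0, 0($t4) → $t0=M[100]=20
add $t6, $t6, $t0 → $t6=3+20=23
add $t4, $t4, 4 → $t4=100+4=104
add $t3, $t3, 2 → $t3=2+2=4
cmp $t3, 12  (cmp 4,12)
bne L0: taken
lw $t0, 0($t4) → $t0=M[104]=7
add $t6, $t6, $t0 → $t6=23+7=30
add $t4, $t4, 4 → $t4=104+4=108
add $t3, $t3, 2 → $t3=4+2=6
cmp $t3, 12  (cmp 6,12)
bne L0: taken
lw $t0, 0($t4) → $t0=M[108]=16
add $t6, $t6, $t0 → $t6=30+16=46
add $t4, $t4, 4 → $t4=108+4=112
add $t3, $t3, 2 → $t3=6+2=8
cmp $t3, 12  (cmp 8,12)
bne L0: taken
lw $t0, 0($t4) → $t0=M[112]=22
add $t6, $t6, $t0 → $t6=46+22=68
add $t4, $t4, 4 → $t4=112+4=116
add $t3, $t3, 2 → $t3=8+2=10
cmp $t3, 12  (cmp 10,12)
bne L0: taken
lw $t0, 0($t4) → $t0=M[116]=24
add $t6, $t6, $t0 → $t6=68+24=92
add $t4, $t4, 4 → $t4=116+4=120
add $t3, $t3, 2 → $t3=10+2=12
cmp $t3, 12  (cmp 12,12)
bne L0: not taken
sw $t6, (104) → M[104]=92
halt.

92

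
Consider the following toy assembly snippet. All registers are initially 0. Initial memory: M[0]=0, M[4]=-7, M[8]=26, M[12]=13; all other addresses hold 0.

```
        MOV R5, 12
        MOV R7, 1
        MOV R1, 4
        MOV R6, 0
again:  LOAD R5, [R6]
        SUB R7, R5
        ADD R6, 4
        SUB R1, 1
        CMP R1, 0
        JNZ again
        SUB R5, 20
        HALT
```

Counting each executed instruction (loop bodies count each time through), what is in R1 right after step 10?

MOV R5, 12 → R5=12
MOV R7, 1 → R7=1
MOV R1, 4 → R1=4
MOV R6, 0 → R6=0
LOAD R5, [R6] → R5=M[0]=0
SUB R7, R5 → R7=1-0=1
ADD R6, 4 → R6=0+4=4
SUB R1, 1 → R1=4-1=3
CMP R1, 0  (cmp 3,0)
JNZ again: taken
After step 10: R1 = 3.

3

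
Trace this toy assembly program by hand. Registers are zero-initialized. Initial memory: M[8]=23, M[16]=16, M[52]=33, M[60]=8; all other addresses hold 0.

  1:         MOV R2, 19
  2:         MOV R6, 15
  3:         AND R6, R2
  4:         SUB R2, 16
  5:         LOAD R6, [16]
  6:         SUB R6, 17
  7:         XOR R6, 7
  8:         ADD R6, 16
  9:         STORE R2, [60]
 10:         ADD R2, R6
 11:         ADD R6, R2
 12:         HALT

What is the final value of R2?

after MOV R2, 19: R2=19
after MOV R6, 15: R6=15
after AND R6, R2: R6=15&19=3
after SUB R2, 16: R2=19-16=3
after LOAD R6, [16]: R6=M[16]=16
after SUB R6, 17: R6=16-17=-1
after XOR R6, 7: R6=(-1)^7=-8
after ADD R6, 16: R6=(-8)+16=8
STORE R2, [60] → M[60]=3
after ADD R2, R6: R2=3+8=11
after ADD R6, R2: R6=8+11=19
halt.

11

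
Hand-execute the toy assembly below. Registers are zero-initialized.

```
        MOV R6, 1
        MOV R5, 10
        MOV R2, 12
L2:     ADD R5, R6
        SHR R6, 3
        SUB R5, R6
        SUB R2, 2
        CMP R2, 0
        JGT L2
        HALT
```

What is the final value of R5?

11

R6=1
R5=10
R2=12
R5=10+1=11
R6=1>>3=0
R5=11-0=11
R2=12-2=10
CMP R2, 0  (cmp 10,0)
JGT L2: taken
R5=11+0=11
R6=0>>3=0
R5=11-0=11
R2=10-2=8
CMP R2, 0  (cmp 8,0)
JGT L2: taken
R5=11+0=11
R6=0>>3=0
R5=11-0=11
R2=8-2=6
CMP R2, 0  (cmp 6,0)
JGT L2: taken
R5=11+0=11
R6=0>>3=0
R5=11-0=11
R2=6-2=4
CMP R2, 0  (cmp 4,0)
JGT L2: taken
R5=11+0=11
R6=0>>3=0
R5=11-0=11
R2=4-2=2
CMP R2, 0  (cmp 2,0)
JGT L2: taken
R5=11+0=11
R6=0>>3=0
R5=11-0=11
R2=2-2=0
CMP R2, 0  (cmp 0,0)
JGT L2: not taken
halt.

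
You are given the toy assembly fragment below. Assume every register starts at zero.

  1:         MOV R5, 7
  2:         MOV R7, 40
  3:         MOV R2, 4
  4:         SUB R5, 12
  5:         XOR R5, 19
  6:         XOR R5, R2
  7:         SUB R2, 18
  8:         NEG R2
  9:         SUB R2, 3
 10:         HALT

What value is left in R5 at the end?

after MOV R5, 7: R5=7
after MOV R7, 40: R7=40
after MOV R2, 4: R2=4
after SUB R5, 12: R5=7-12=-5
after XOR R5, 19: R5=(-5)^19=-24
after XOR R5, R2: R5=(-24)^4=-20
after SUB R2, 18: R2=4-18=-14
after NEG R2: R2=-(-14)=14
after SUB R2, 3: R2=14-3=11
halt.

-20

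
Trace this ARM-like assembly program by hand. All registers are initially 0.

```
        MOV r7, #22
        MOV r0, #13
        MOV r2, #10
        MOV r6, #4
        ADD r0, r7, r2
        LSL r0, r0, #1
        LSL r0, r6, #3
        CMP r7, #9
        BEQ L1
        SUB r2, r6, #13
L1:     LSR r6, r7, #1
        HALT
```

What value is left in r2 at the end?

r7=22
r0=13
r2=10
r6=4
r0=22+10=32
r0=32<<1=64
r0=4<<3=32
CMP r7, #9  (cmp 22,9)
BEQ L1: not taken
r2=4-13=-9
r6=22>>1=11
halt.

-9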